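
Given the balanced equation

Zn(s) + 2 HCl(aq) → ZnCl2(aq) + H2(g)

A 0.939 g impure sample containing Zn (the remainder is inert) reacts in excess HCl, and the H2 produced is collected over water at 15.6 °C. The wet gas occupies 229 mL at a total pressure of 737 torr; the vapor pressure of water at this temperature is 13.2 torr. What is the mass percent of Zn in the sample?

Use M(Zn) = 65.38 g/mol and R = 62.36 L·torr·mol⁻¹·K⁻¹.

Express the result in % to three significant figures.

P(H2) = 737 − 13.2 = 723.8 torr
n(H2) = PV/RT = (723.8 × 0.2290) / (62.36 × 288.75) = 0.009205 mol
n(Zn) = (1/1) × 0.009205 = 0.009205 mol
m(Zn) = 0.009205 × 65.38 = 0.6018 g
%Zn = 0.6018 / 0.939 × 100 = 64.09%

64.1 %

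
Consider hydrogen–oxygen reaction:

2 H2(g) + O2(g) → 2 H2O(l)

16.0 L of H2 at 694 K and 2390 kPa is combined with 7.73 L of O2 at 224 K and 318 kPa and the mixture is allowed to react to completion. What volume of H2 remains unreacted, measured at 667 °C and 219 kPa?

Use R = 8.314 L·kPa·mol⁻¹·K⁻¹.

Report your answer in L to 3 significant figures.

n(H2) = PV/RT = (2390 × 16.0) / (8.314 × 694) = 6.627 mol
n(O2) = PV/RT = (318 × 7.73) / (8.314 × 224) = 1.320 mol
For 6.627 mol H2, stoichiometry requires (1/2) × 6.627 = 3.313 mol O2; 1.320 mol is available, so O2 is limiting.
n(H2) consumed = (2/1) × 1.320 = 2.640 mol; remaining = 6.627 − 2.640 = 3.987 mol
V(H2) = nRT/P = 3.987 × 8.314 × 940.15 / 219 = 142.3 L

142 L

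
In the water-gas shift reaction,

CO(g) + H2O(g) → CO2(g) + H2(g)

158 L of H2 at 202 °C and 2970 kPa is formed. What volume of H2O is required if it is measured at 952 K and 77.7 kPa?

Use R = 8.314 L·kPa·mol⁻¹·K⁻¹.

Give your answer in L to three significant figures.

n(H2) = PV/RT = (2970 × 158) / (8.314 × 475.15) = 118.8 mol
n(H2O) = (1/1) × 118.8 = 118.8 mol
V = nRT/P = 118.8 × 8.314 × 952 / 77.7 = 12100 L

12100 L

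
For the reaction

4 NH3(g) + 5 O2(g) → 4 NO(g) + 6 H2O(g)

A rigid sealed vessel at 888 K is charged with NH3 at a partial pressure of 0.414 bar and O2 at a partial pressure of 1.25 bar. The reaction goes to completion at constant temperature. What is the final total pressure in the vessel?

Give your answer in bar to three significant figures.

1.77 bar

With V and T fixed, P_i ∝ n_i, so the mole ratios apply directly to partial pressures at 888 K.
P(O2) required for 0.414 bar of NH3 = (5/4) × 0.414 = 0.5175 bar; available 1.25 bar, so NH3 is limiting.
P(O2) remaining = 1.25 − (5/4) × 0.414 = 0.7325 bar
P(gaseous products) = (4+6)/4 × 0.414 = 1.035 bar
P_total at 888 K = 0.7325 + 1.035 = 1.768 bar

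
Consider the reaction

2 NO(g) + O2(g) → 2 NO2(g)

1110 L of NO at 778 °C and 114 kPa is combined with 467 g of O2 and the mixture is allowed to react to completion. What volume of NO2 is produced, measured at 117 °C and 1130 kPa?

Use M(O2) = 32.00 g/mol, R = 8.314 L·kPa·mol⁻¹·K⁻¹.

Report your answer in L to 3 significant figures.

n(NO) = PV/RT = (114 × 1110) / (8.314 × 1051.15) = 14.48 mol
n(O2) = 467 / 32.00 = 14.59 mol
For 14.48 mol NO, stoichiometry requires (1/2) × 14.48 = 7.240 mol O2; 14.59 mol is available, so NO is limiting.
n(NO2) = (2/2) × 14.48 = 14.48 mol
V(NO2) = nRT/P = 14.48 × 8.314 × 390.15 / 1130 = 41.57 L

41.6 L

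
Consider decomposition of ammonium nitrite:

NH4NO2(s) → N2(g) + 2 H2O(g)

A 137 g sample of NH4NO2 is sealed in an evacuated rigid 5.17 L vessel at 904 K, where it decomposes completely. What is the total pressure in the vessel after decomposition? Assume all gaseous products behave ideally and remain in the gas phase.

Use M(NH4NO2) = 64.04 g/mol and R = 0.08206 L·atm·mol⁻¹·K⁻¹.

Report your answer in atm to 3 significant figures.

92.1 atm

n(NH4NO2) = 137 / 64.04 = 2.139 mol
n(gas produced) = (3/1) × 2.139 = 6.417 mol
P = nRT/V = 6.417 × 0.08206 × 904 / 5.17 = 92.07 atm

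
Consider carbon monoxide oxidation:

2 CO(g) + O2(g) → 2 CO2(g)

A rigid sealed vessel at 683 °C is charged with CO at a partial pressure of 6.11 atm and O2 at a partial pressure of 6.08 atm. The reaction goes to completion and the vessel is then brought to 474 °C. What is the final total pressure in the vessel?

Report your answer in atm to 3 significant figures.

7.14 atm

At constant V, partial pressures at 683 °C are proportional to moles, so apply stoichiometry directly to pressures.
P(O2) required for 6.11 atm of CO = (1/2) × 6.11 = 3.055 atm; available 6.08 atm, so CO is limiting.
P(O2) remaining = 6.08 − (1/2) × 6.11 = 3.025 atm
P(gaseous products) = (2)/2 × 6.11 = 6.110 atm
P_total at 683 °C = 3.025 + 6.110 = 9.135 atm
Scaling to 474 °C: P = 9.135 × 747.15/956.15 = 7.138 atm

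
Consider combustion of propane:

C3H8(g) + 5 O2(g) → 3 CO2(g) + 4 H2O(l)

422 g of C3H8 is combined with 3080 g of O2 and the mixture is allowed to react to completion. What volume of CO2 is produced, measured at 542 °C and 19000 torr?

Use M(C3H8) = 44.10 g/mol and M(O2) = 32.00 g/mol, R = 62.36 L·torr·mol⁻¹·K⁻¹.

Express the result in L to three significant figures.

76.8 L

n(C3H8) = 422 / 44.10 = 9.569 mol
n(O2) = 3080 / 32.00 = 96.25 mol
For 9.569 mol C3H8, stoichiometry requires (5/1) × 9.569 = 47.85 mol O2; 96.25 mol is available, so C3H8 is limiting.
n(CO2) = (3/1) × 9.569 = 28.71 mol
V(CO2) = nRT/P = 28.71 × 62.36 × 815.15 / 19000 = 76.81 L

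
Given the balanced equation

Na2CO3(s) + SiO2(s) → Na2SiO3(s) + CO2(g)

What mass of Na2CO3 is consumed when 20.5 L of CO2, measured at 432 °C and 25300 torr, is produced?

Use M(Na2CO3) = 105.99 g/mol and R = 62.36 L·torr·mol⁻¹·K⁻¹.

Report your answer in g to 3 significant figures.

n(CO2) = PV/RT = (25300 × 20.5) / (62.36 × 705.15) = 11.79 mol
n(Na2CO3) = (1/1) × 11.79 = 11.79 mol
m(Na2CO3) = 11.79 × 105.99 = 1250 g

1250 g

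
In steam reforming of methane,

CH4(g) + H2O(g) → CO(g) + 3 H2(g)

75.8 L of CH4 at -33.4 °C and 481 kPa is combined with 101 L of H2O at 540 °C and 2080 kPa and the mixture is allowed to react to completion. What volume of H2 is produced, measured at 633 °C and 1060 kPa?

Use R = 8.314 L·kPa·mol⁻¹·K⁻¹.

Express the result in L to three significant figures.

390 L

n(CH4) = PV/RT = (481 × 75.8) / (8.314 × 239.75) = 18.29 mol
n(H2O) = PV/RT = (2080 × 101) / (8.314 × 813.15) = 31.07 mol
For 18.29 mol CH4, stoichiometry requires (1/1) × 18.29 = 18.29 mol H2O; 31.07 mol is available, so CH4 is limiting.
n(H2) = (3/1) × 18.29 = 54.87 mol
V(H2) = nRT/P = 54.87 × 8.314 × 906.15 / 1060 = 390.0 L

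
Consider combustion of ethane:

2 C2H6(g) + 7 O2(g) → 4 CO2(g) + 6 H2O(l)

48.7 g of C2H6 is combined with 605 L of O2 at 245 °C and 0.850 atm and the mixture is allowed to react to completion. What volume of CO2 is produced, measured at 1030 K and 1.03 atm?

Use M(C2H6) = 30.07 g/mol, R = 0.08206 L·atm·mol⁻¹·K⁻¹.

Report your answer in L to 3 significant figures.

n(C2H6) = 48.7 / 30.07 = 1.620 mol
n(O2) = PV/RT = (0.850 × 605) / (0.08206 × 518.15) = 12.09 mol
For 1.620 mol C2H6, stoichiometry requires (7/2) × 1.620 = 5.670 mol O2; 12.09 mol is available, so C2H6 is limiting.
n(CO2) = (4/2) × 1.620 = 3.240 mol
V(CO2) = nRT/P = 3.240 × 0.08206 × 1030 / 1.03 = 265.9 L

266 L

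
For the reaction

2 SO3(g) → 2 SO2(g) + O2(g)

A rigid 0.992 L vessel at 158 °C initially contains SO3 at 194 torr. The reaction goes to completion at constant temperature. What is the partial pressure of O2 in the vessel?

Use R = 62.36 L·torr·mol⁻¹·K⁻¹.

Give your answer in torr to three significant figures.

n(SO3)₀ = PV/RT = (194 × 0.992) / (62.36 × 431.15) = 0.007158 mol
n(O2) = (1/2) × 0.007158 = 0.003579 mol
P(O2) = nRT/V = 0.003579 × 62.36 × 431.15 / 0.992 = 97.00 torr

97.0 torr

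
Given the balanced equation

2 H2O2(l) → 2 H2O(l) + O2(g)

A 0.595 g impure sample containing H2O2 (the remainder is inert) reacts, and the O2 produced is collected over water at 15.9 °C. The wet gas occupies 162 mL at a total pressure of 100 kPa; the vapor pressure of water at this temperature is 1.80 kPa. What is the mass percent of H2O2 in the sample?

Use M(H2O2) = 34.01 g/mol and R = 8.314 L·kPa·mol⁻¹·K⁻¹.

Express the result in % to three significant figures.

75.7 %

P(O2) = 100 − 1.80 = 98.20 kPa
n(O2) = PV/RT = (98.20 × 0.1620) / (8.314 × 289.05) = 0.006620 mol
n(H2O2) = (2/1) × 0.006620 = 0.01324 mol
m(H2O2) = 0.01324 × 34.01 = 0.4503 g
%H2O2 = 0.4503 / 0.595 × 100 = 75.68%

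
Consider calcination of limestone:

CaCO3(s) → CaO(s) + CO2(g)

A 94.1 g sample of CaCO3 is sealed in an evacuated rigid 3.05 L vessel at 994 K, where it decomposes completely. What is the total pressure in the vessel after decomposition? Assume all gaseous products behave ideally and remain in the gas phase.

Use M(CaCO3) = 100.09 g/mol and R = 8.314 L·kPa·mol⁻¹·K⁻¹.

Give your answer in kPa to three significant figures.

2550 kPa

n(CaCO3) = 94.1 / 100.09 = 0.9402 mol
n(gas produced) = (1/1) × 0.9402 = 0.9402 mol
P = nRT/V = 0.9402 × 8.314 × 994 / 3.05 = 2548 kPa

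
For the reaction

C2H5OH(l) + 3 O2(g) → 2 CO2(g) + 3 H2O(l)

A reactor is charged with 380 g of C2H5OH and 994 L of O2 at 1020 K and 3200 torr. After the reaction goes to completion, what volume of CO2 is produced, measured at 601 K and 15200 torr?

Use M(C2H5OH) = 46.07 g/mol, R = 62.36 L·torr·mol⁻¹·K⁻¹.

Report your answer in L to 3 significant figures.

40.7 L

n(C2H5OH) = 380 / 46.07 = 8.248 mol
n(O2) = PV/RT = (3200 × 994) / (62.36 × 1020) = 50.01 mol
For 8.248 mol C2H5OH, stoichiometry requires (3/1) × 8.248 = 24.74 mol O2; 50.01 mol is available, so C2H5OH is limiting.
n(CO2) = (2/1) × 8.248 = 16.50 mol
V(CO2) = nRT/P = 16.50 × 62.36 × 601 / 15200 = 40.68 L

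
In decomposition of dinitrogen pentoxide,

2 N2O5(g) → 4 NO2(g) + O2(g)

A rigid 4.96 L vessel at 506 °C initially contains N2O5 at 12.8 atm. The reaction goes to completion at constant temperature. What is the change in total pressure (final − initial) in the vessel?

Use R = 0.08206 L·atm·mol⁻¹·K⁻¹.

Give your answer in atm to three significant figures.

At constant T and V, P ∝ n(gas): 2 mol gas → 5 mol gas.
P_final = (5/2) × 12.8 = 32.00 atm; ΔP = 32.00 − 12.8 = 19.20 atm

19.2 atm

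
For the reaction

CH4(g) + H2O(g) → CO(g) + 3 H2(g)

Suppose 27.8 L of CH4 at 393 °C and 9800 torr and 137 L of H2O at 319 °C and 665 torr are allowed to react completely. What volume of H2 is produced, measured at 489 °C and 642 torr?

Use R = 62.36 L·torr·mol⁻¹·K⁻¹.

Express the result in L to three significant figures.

n(CH4) = PV/RT = (9800 × 27.8) / (62.36 × 666.15) = 6.558 mol
n(H2O) = PV/RT = (665 × 137) / (62.36 × 592.15) = 2.467 mol
For 6.558 mol CH4, stoichiometry requires (1/1) × 6.558 = 6.558 mol H2O; 2.467 mol is available, so H2O is limiting.
n(H2) = (3/1) × 2.467 = 7.401 mol
V(H2) = nRT/P = 7.401 × 62.36 × 762.15 / 642 = 547.9 L

548 L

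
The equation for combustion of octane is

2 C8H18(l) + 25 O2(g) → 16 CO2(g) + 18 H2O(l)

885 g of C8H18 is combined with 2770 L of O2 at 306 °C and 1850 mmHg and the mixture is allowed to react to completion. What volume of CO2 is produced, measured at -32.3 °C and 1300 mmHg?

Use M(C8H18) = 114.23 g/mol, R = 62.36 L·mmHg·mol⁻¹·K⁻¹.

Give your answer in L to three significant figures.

716 L

n(C8H18) = 885 / 114.23 = 7.748 mol
n(O2) = PV/RT = (1850 × 2770) / (62.36 × 579.15) = 141.9 mol
For 7.748 mol C8H18, stoichiometry requires (25/2) × 7.748 = 96.85 mol O2; 141.9 mol is available, so C8H18 is limiting.
n(CO2) = (16/2) × 7.748 = 61.98 mol
V(CO2) = nRT/P = 61.98 × 62.36 × 240.85 / 1300 = 716.1 L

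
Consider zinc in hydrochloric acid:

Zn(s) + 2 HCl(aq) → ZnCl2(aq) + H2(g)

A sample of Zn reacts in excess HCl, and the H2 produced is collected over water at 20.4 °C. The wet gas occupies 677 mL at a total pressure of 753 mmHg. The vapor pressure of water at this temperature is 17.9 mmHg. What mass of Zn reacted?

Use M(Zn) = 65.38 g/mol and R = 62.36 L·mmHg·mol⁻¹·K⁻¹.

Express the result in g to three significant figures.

P(H2) = 753 − 17.9 = 735.1 mmHg
n(H2) = PV/RT = (735.1 × 0.6770) / (62.36 × 293.55) = 0.02719 mol
n(Zn) = (1/1) × 0.02719 = 0.02719 mol
m(Zn) = 0.02719 × 65.38 = 1.778 g

1.78 g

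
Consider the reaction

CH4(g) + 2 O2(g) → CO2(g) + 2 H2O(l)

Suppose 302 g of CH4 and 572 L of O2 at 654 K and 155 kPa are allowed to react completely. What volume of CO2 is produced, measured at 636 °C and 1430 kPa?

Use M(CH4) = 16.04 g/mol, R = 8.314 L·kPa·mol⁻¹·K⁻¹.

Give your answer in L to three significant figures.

n(CH4) = 302 / 16.04 = 18.83 mol
n(O2) = PV/RT = (155 × 572) / (8.314 × 654) = 16.31 mol
For 18.83 mol CH4, stoichiometry requires (2/1) × 18.83 = 37.66 mol O2; 16.31 mol is available, so O2 is limiting.
n(CO2) = (1/2) × 16.31 = 8.155 mol
V(CO2) = nRT/P = 8.155 × 8.314 × 909.15 / 1430 = 43.11 L

43.1 L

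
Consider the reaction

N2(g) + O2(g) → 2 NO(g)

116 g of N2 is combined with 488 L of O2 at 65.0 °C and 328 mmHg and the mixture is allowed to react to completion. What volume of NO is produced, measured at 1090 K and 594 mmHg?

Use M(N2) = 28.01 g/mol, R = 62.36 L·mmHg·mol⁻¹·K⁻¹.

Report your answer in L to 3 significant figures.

948 L

n(N2) = 116 / 28.01 = 4.141 mol
n(O2) = PV/RT = (328 × 488) / (62.36 × 338.15) = 7.591 mol
For 4.141 mol N2, stoichiometry requires (1/1) × 4.141 = 4.141 mol O2; 7.591 mol is available, so N2 is limiting.
n(NO) = (2/1) × 4.141 = 8.282 mol
V(NO) = nRT/P = 8.282 × 62.36 × 1090 / 594 = 947.7 L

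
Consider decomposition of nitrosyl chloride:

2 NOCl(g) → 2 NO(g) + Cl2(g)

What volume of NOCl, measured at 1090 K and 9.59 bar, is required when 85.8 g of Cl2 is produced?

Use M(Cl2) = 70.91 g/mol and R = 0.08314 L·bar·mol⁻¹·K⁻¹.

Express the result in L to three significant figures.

22.9 L

n(Cl2) = 85.80 / 70.91 = 1.210 mol
n(NOCl) = (2/1) × 1.210 = 2.420 mol
V = nRT/P = 2.420 × 0.08314 × 1090 / 9.59 = 22.87 L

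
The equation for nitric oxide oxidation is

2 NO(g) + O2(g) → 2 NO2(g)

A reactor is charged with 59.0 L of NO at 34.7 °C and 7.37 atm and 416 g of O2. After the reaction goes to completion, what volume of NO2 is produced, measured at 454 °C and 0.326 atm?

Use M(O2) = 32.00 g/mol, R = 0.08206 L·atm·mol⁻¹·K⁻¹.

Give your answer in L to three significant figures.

n(NO) = PV/RT = (7.37 × 59.0) / (0.08206 × 307.85) = 17.21 mol
n(O2) = 416 / 32.00 = 13.00 mol
For 17.21 mol NO, stoichiometry requires (1/2) × 17.21 = 8.605 mol O2; 13.00 mol is available, so NO is limiting.
n(NO2) = (2/2) × 17.21 = 17.21 mol
V(NO2) = nRT/P = 17.21 × 0.08206 × 727.15 / 0.326 = 3150 L

3150 L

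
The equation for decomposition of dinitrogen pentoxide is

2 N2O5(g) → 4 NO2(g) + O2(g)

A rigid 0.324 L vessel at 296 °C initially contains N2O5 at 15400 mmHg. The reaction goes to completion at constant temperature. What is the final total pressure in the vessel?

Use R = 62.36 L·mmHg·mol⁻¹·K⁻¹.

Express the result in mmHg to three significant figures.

38500 mmHg

Rigid vessel, constant T ⇒ P scales with total gas moles (2 → 5).
P_final = (5/2) × 15400 = 38500 mmHg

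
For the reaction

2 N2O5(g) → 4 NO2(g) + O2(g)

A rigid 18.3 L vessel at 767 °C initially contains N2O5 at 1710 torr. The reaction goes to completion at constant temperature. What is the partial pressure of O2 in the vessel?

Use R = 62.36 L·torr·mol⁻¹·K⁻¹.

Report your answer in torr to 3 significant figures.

855 torr

n(N2O5)₀ = PV/RT = (1710 × 18.3) / (62.36 × 1040.15) = 0.4824 mol
n(O2) = (1/2) × 0.4824 = 0.2412 mol
P(O2) = nRT/V = 0.2412 × 62.36 × 1040.15 / 18.3 = 854.9 torr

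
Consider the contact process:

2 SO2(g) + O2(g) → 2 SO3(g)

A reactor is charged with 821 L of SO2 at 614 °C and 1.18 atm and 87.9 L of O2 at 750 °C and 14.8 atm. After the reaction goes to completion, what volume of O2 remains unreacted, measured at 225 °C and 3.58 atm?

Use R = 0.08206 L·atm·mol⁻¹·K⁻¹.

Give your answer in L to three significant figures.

101 L

n(SO2) = PV/RT = (1.18 × 821) / (0.08206 × 887.15) = 13.31 mol
n(O2) = PV/RT = (14.8 × 87.9) / (0.08206 × 1023.15) = 15.49 mol
For 13.31 mol SO2, stoichiometry requires (1/2) × 13.31 = 6.655 mol O2; 15.49 mol is available, so SO2 is limiting.
n(O2) consumed = (1/2) × 13.31 = 6.655 mol; remaining = 15.49 − 6.655 = 8.835 mol
V(O2) = nRT/P = 8.835 × 0.08206 × 498.15 / 3.58 = 100.9 L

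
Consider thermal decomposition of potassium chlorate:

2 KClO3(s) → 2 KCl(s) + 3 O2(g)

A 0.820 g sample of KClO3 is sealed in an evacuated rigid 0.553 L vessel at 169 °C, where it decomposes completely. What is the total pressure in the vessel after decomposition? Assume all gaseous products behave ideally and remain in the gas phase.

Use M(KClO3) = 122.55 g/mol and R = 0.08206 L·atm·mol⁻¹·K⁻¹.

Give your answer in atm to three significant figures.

0.659 atm

n(KClO3) = 0.820 / 122.55 = 0.006691 mol
n(gas produced) = (3/2) × 0.006691 = 0.01004 mol
P = nRT/V = 0.01004 × 0.08206 × 442.15 / 0.553 = 0.6587 atm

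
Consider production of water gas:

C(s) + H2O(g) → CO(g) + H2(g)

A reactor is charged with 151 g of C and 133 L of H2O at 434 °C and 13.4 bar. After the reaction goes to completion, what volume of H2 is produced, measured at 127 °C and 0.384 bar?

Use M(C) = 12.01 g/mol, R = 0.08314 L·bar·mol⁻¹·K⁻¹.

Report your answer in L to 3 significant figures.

n(C) = 151 / 12.01 = 12.57 mol
n(H2O) = PV/RT = (13.4 × 133) / (0.08314 × 707.15) = 30.31 mol
For 12.57 mol C, stoichiometry requires (1/1) × 12.57 = 12.57 mol H2O; 30.31 mol is available, so C is limiting.
n(H2) = (1/1) × 12.57 = 12.57 mol
V(H2) = nRT/P = 12.57 × 0.08314 × 400.15 / 0.384 = 1089 L

1090 L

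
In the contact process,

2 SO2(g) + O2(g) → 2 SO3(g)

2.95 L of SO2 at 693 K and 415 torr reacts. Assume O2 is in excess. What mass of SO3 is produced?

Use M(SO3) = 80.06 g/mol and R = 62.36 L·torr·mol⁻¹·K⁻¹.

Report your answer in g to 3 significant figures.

2.27 g

n(SO2) = PV/RT = (415 × 2.95) / (62.36 × 693) = 0.02833 mol
n(SO3) = (2/2) × 0.02833 = 0.02833 mol
m(SO3) = 0.02833 × 80.06 = 2.268 g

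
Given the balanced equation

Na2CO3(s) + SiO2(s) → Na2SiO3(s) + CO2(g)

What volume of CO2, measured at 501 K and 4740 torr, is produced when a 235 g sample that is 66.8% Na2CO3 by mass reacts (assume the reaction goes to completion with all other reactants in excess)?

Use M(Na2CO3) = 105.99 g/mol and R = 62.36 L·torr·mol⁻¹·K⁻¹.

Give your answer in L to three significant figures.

9.76 L

mass of Na2CO3 = 235 × 66.8/100 = 157.0 g
n(Na2CO3) = 157.0 / 105.99 = 1.481 mol
n(CO2) = (1/1) × 1.481 = 1.481 mol
V = nRT/P = 1.481 × 62.36 × 501 / 4740 = 9.762 L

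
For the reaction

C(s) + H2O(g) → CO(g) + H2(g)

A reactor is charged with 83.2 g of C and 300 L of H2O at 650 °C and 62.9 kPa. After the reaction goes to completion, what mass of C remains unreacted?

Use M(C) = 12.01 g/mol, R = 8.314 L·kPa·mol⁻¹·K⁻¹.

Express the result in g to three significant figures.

n(C) = 83.2 / 12.01 = 6.928 mol
n(H2O) = PV/RT = (62.9 × 300) / (8.314 × 923.15) = 2.459 mol
For 6.928 mol C, stoichiometry requires (1/1) × 6.928 = 6.928 mol H2O; 2.459 mol is available, so H2O is limiting.
n(C) consumed = (1/1) × 2.459 = 2.459 mol; remaining = 6.928 − 2.459 = 4.469 mol
m(C) = 4.469 × 12.01 = 53.67 g

53.7 g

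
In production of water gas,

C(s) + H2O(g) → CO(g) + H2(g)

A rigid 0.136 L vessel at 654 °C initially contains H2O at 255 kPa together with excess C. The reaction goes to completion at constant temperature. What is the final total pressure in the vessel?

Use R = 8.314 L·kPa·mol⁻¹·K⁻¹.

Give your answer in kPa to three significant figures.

Rigid vessel, constant T ⇒ P scales with total gas moles (1 → 2).
P_final = (2/1) × 255 = 510.0 kPa

510 kPa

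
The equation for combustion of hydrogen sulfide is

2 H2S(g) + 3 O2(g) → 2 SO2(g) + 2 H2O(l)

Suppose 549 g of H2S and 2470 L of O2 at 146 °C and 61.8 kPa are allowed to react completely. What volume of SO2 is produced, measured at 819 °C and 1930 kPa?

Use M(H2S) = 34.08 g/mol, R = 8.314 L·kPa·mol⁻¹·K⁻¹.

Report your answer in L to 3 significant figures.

n(H2S) = 549 / 34.08 = 16.11 mol
n(O2) = PV/RT = (61.8 × 2470) / (8.314 × 419.15) = 43.80 mol
For 16.11 mol H2S, stoichiometry requires (3/2) × 16.11 = 24.16 mol O2; 43.80 mol is available, so H2S is limiting.
n(SO2) = (2/2) × 16.11 = 16.11 mol
V(SO2) = nRT/P = 16.11 × 8.314 × 1092.15 / 1930 = 75.79 L

75.8 L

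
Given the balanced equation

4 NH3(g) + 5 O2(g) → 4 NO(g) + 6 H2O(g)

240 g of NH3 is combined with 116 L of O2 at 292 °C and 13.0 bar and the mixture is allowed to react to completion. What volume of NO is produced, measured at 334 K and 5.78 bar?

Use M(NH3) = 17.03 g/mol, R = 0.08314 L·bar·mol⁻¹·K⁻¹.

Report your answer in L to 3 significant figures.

67.7 L

n(NH3) = 240 / 17.03 = 14.09 mol
n(O2) = PV/RT = (13.0 × 116) / (0.08314 × 565.15) = 32.09 mol
For 14.09 mol NH3, stoichiometry requires (5/4) × 14.09 = 17.61 mol O2; 32.09 mol is available, so NH3 is limiting.
n(NO) = (4/4) × 14.09 = 14.09 mol
V(NO) = nRT/P = 14.09 × 0.08314 × 334 / 5.78 = 67.69 L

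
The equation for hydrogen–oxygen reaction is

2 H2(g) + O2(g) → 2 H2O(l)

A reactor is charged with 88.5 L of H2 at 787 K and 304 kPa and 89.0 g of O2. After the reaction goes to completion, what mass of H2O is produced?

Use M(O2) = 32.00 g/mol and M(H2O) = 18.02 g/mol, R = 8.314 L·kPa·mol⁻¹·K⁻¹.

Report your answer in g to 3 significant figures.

n(H2) = PV/RT = (304 × 88.5) / (8.314 × 787) = 4.112 mol
n(O2) = 89.0 / 32.00 = 2.781 mol
For 4.112 mol H2, stoichiometry requires (1/2) × 4.112 = 2.056 mol O2; 2.781 mol is available, so H2 is limiting.
n(H2O) = (2/2) × 4.112 = 4.112 mol
m(H2O) = 4.112 × 18.02 = 74.10 g

74.1 g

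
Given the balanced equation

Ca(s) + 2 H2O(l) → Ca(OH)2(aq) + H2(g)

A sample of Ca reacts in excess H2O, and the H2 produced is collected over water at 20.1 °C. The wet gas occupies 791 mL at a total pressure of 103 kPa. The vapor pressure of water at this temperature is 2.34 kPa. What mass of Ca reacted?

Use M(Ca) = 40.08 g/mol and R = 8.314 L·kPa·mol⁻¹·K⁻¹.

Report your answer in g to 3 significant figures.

1.31 g

P(H2) = 103 − 2.34 = 100.7 kPa
n(H2) = PV/RT = (100.7 × 0.7910) / (8.314 × 293.25) = 0.03267 mol
n(Ca) = (1/1) × 0.03267 = 0.03267 mol
m(Ca) = 0.03267 × 40.08 = 1.309 g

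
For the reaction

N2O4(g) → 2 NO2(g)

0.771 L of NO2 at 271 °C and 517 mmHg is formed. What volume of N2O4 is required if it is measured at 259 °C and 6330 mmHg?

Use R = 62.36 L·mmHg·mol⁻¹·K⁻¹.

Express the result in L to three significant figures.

n(NO2) = PV/RT = (517 × 0.771) / (62.36 × 544.15) = 0.01175 mol
n(N2O4) = (1/2) × 0.01175 = 0.005875 mol
V = nRT/P = 0.005875 × 62.36 × 532.15 / 6330 = 0.03080 L

0.0308 L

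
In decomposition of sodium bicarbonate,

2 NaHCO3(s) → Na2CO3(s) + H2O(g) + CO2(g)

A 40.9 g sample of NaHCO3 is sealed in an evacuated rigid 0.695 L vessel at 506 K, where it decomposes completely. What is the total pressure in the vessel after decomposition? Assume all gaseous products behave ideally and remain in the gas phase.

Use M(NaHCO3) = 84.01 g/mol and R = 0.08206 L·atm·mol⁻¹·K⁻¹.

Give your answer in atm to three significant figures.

29.1 atm

n(NaHCO3) = 40.9 / 84.01 = 0.4868 mol
n(gas produced) = (2/2) × 0.4868 = 0.4868 mol
P = nRT/V = 0.4868 × 0.08206 × 506 / 0.695 = 29.08 atm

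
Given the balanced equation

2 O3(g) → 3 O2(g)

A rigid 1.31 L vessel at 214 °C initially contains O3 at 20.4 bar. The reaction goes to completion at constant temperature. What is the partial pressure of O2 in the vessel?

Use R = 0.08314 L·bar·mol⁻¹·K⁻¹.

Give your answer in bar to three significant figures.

n(O3)₀ = PV/RT = (20.4 × 1.31) / (0.08314 × 487.15) = 0.6598 mol
n(O2) = (3/2) × 0.6598 = 0.9897 mol
P(O2) = nRT/V = 0.9897 × 0.08314 × 487.15 / 1.31 = 30.60 bar

30.6 bar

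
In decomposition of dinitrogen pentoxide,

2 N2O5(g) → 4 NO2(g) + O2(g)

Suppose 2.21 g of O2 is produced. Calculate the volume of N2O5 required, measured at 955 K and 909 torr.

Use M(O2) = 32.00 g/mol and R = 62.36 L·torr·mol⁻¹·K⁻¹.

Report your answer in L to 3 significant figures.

n(O2) = 2.210 / 32.00 = 0.06906 mol
n(N2O5) = (2/1) × 0.06906 = 0.1381 mol
V = nRT/P = 0.1381 × 62.36 × 955 / 909 = 9.048 L

9.05 L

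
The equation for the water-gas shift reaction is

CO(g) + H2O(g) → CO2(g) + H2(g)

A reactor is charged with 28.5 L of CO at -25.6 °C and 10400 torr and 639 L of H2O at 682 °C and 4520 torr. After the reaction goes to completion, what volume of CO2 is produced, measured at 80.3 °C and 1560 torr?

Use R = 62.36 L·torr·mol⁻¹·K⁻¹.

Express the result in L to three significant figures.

n(CO) = PV/RT = (10400 × 28.5) / (62.36 × 247.55) = 19.20 mol
n(H2O) = PV/RT = (4520 × 639) / (62.36 × 955.15) = 48.49 mol
For 19.20 mol CO, stoichiometry requires (1/1) × 19.20 = 19.20 mol H2O; 48.49 mol is available, so CO is limiting.
n(CO2) = (1/1) × 19.20 = 19.20 mol
V(CO2) = nRT/P = 19.20 × 62.36 × 353.45 / 1560 = 271.3 L

271 L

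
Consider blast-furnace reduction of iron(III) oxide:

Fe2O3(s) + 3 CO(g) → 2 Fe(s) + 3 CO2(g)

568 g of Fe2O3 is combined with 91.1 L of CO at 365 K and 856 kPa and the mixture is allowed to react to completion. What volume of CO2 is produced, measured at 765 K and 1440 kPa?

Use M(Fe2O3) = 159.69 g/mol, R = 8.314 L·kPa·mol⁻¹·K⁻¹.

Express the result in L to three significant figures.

47.1 L

n(Fe2O3) = 568 / 159.69 = 3.557 mol
n(CO) = PV/RT = (856 × 91.1) / (8.314 × 365) = 25.70 mol
For 3.557 mol Fe2O3, stoichiometry requires (3/1) × 3.557 = 10.67 mol CO; 25.70 mol is available, so Fe2O3 is limiting.
n(CO2) = (3/1) × 3.557 = 10.67 mol
V(CO2) = nRT/P = 10.67 × 8.314 × 765 / 1440 = 47.13 L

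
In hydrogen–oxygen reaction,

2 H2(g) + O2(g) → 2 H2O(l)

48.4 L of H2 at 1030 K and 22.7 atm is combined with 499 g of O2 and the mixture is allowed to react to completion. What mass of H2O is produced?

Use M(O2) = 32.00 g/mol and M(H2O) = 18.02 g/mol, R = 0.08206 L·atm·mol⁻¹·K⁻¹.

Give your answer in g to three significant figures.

n(H2) = PV/RT = (22.7 × 48.4) / (0.08206 × 1030) = 13.00 mol
n(O2) = 499 / 32.00 = 15.59 mol
For 13.00 mol H2, stoichiometry requires (1/2) × 13.00 = 6.500 mol O2; 15.59 mol is available, so H2 is limiting.
n(H2O) = (2/2) × 13.00 = 13.00 mol
m(H2O) = 13.00 × 18.02 = 234.3 g

234 g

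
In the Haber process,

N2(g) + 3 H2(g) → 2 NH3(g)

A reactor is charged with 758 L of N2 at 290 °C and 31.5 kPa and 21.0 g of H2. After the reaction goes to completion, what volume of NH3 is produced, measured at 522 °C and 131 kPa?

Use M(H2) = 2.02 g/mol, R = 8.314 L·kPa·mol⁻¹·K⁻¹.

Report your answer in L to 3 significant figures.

350 L

n(N2) = PV/RT = (31.5 × 758) / (8.314 × 563.15) = 5.100 mol
n(H2) = 21.0 / 2.02 = 10.40 mol
For 5.100 mol N2, stoichiometry requires (3/1) × 5.100 = 15.30 mol H2; 10.40 mol is available, so H2 is limiting.
n(NH3) = (2/3) × 10.40 = 6.933 mol
V(NH3) = nRT/P = 6.933 × 8.314 × 795.15 / 131 = 349.9 L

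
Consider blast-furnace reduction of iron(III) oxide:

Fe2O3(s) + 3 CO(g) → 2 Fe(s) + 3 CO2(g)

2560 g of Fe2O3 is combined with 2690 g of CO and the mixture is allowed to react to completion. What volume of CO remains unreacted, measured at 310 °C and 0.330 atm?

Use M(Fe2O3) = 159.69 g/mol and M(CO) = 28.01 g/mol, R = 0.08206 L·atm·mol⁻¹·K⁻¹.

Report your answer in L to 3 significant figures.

n(Fe2O3) = 2560 / 159.69 = 16.03 mol
n(CO) = 2690 / 28.01 = 96.04 mol
For 16.03 mol Fe2O3, stoichiometry requires (3/1) × 16.03 = 48.09 mol CO; 96.04 mol is available, so Fe2O3 is limiting.
n(CO) consumed = (3/1) × 16.03 = 48.09 mol; remaining = 96.04 − 48.09 = 47.95 mol
V(CO) = nRT/P = 47.95 × 0.08206 × 583.15 / 0.330 = 6953 L

6950 L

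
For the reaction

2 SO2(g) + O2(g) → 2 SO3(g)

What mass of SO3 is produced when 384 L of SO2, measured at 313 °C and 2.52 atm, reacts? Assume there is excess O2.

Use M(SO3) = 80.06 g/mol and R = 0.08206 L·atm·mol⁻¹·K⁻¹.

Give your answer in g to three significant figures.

1610 g

n(SO2) = PV/RT = (2.52 × 384) / (0.08206 × 586.15) = 20.12 mol
n(SO3) = (2/2) × 20.12 = 20.12 mol
m(SO3) = 20.12 × 80.06 = 1611 g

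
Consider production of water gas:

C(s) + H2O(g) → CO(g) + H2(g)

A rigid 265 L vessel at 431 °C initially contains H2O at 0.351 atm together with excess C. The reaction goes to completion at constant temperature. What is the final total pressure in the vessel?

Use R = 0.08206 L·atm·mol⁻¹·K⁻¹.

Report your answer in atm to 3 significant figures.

At constant T and V, P ∝ n(gas): 1 mol gas → 2 mol gas.
P_final = (2/1) × 0.351 = 0.7020 atm

0.702 atm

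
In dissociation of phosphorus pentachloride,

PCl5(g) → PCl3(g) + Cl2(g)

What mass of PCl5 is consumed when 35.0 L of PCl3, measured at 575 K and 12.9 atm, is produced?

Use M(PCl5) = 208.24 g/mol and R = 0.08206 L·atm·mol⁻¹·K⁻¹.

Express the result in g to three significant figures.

1990 g

n(PCl3) = PV/RT = (12.9 × 35.0) / (0.08206 × 575) = 9.569 mol
n(PCl5) = (1/1) × 9.569 = 9.569 mol
m(PCl5) = 9.569 × 208.24 = 1993 g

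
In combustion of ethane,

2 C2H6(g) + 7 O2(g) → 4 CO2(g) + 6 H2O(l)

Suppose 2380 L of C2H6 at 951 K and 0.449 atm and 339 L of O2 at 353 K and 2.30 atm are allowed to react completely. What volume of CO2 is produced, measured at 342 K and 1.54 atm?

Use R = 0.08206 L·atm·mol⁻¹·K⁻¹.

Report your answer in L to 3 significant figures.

n(C2H6) = PV/RT = (0.449 × 2380) / (0.08206 × 951) = 13.69 mol
n(O2) = PV/RT = (2.30 × 339) / (0.08206 × 353) = 26.92 mol
For 13.69 mol C2H6, stoichiometry requires (7/2) × 13.69 = 47.91 mol O2; 26.92 mol is available, so O2 is limiting.
n(CO2) = (4/7) × 26.92 = 15.38 mol
V(CO2) = nRT/P = 15.38 × 0.08206 × 342 / 1.54 = 280.3 L

280 L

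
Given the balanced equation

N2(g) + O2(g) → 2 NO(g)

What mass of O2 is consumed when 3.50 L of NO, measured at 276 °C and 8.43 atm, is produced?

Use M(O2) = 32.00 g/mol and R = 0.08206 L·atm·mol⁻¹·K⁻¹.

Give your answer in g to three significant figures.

10.5 g

n(NO) = PV/RT = (8.43 × 3.50) / (0.08206 × 549.15) = 0.6547 mol
n(O2) = (1/2) × 0.6547 = 0.3273 mol
m(O2) = 0.3273 × 32.00 = 10.47 g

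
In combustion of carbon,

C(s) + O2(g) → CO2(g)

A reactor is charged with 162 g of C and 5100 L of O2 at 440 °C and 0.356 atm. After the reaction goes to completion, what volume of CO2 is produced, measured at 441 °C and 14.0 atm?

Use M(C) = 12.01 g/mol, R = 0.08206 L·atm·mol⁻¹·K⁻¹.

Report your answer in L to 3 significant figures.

n(C) = 162 / 12.01 = 13.49 mol
n(O2) = PV/RT = (0.356 × 5100) / (0.08206 × 713.15) = 31.02 mol
For 13.49 mol C, stoichiometry requires (1/1) × 13.49 = 13.49 mol O2; 31.02 mol is available, so C is limiting.
n(CO2) = (1/1) × 13.49 = 13.49 mol
V(CO2) = nRT/P = 13.49 × 0.08206 × 714.15 / 14.0 = 56.47 L

56.5 L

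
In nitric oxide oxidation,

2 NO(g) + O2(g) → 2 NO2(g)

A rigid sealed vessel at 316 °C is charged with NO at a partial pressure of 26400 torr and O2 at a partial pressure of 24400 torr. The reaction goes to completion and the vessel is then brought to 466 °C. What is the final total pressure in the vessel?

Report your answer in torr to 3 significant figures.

47200 torr

With V and T fixed, P_i ∝ n_i, so the mole ratios apply directly to partial pressures at 316 °C.
P(O2) required for 26400 torr of NO = (1/2) × 26400 = 13200 torr; available 24400 torr, so NO is limiting.
P(O2) remaining = 24400 − (1/2) × 26400 = 11200 torr
P(gaseous products) = (2)/2 × 26400 = 26400 torr
P_total at 316 °C = 11200 + 26400 = 37600 torr
Scaling to 466 °C: P = 37600 × 739.15/589.15 = 47170 torr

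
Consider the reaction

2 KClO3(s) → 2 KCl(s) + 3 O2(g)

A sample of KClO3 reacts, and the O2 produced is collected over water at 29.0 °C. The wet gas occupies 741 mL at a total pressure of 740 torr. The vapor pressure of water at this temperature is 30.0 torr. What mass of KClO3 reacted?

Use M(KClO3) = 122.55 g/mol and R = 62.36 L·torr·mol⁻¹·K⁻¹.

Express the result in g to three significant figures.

2.28 g

P(O2) = 740 − 30.0 = 710.0 torr
n(O2) = PV/RT = (710.0 × 0.7410) / (62.36 × 302.15) = 0.02792 mol
n(KClO3) = (2/3) × 0.02792 = 0.01861 mol
m(KClO3) = 0.01861 × 122.55 = 2.281 g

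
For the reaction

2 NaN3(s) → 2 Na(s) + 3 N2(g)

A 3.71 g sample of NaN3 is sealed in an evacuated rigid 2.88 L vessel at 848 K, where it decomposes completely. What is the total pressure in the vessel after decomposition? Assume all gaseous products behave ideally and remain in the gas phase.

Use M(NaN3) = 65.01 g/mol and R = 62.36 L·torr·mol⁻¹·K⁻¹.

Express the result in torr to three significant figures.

1570 torr

n(NaN3) = 3.71 / 65.01 = 0.05707 mol
n(gas produced) = (3/2) × 0.05707 = 0.08561 mol
P = nRT/V = 0.08561 × 62.36 × 848 / 2.88 = 1572 torr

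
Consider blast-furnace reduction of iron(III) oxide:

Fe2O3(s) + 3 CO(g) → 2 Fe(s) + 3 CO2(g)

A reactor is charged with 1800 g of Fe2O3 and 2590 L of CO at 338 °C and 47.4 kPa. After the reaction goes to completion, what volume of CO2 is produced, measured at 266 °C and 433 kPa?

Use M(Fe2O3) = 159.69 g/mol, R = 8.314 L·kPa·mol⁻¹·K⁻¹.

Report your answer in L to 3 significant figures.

n(Fe2O3) = 1800 / 159.69 = 11.27 mol
n(CO) = PV/RT = (47.4 × 2590) / (8.314 × 611.15) = 24.16 mol
For 11.27 mol Fe2O3, stoichiometry requires (3/1) × 11.27 = 33.81 mol CO; 24.16 mol is available, so CO is limiting.
n(CO2) = (3/3) × 24.16 = 24.16 mol
V(CO2) = nRT/P = 24.16 × 8.314 × 539.15 / 433 = 250.1 L

250 L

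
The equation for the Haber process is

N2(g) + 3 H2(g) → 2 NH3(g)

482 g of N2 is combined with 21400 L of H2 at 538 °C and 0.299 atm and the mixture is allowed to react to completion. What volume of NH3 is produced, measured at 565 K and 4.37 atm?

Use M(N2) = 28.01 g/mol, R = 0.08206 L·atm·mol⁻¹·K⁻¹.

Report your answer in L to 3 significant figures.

365 L

n(N2) = 482 / 28.01 = 17.21 mol
n(H2) = PV/RT = (0.299 × 21400) / (0.08206 × 811.15) = 96.13 mol
For 17.21 mol N2, stoichiometry requires (3/1) × 17.21 = 51.63 mol H2; 96.13 mol is available, so N2 is limiting.
n(NH3) = (2/1) × 17.21 = 34.42 mol
V(NH3) = nRT/P = 34.42 × 0.08206 × 565 / 4.37 = 365.2 L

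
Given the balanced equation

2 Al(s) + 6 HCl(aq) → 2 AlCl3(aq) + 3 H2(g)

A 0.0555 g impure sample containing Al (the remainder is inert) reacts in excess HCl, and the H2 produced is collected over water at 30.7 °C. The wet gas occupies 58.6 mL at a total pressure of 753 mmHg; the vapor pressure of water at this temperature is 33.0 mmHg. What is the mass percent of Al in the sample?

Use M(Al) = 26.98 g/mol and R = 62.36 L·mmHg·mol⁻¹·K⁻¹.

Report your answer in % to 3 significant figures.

72.2 %

P(H2) = 753 − 33.0 = 720.0 mmHg
n(H2) = PV/RT = (720.0 × 0.05860) / (62.36 × 303.85) = 0.002227 mol
n(Al) = (2/3) × 0.002227 = 0.001485 mol
m(Al) = 0.001485 × 26.98 = 0.04007 g
%Al = 0.04007 / 0.0555 × 100 = 72.20%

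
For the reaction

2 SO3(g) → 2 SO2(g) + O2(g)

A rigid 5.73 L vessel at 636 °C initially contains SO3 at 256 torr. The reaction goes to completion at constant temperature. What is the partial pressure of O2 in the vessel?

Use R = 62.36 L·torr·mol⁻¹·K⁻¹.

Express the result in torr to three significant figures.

n(SO3)₀ = PV/RT = (256 × 5.73) / (62.36 × 909.15) = 0.02587 mol
n(O2) = (1/2) × 0.02587 = 0.01294 mol
P(O2) = nRT/V = 0.01294 × 62.36 × 909.15 / 5.73 = 128.0 torr

128 torr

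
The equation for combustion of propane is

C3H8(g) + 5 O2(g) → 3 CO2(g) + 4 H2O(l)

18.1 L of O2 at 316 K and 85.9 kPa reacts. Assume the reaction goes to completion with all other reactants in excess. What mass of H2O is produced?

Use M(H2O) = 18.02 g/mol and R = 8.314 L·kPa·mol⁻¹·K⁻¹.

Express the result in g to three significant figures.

8.53 g

n(O2) = PV/RT = (85.9 × 18.1) / (8.314 × 316) = 0.5918 mol
n(H2O) = (4/5) × 0.5918 = 0.4734 mol
m(H2O) = 0.4734 × 18.02 = 8.531 g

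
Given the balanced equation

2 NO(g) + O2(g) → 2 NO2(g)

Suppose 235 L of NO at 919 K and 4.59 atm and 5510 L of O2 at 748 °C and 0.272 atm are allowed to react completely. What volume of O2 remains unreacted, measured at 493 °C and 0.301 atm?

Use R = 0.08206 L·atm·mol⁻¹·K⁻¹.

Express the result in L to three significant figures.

2240 L

n(NO) = PV/RT = (4.59 × 235) / (0.08206 × 919) = 14.30 mol
n(O2) = PV/RT = (0.272 × 5510) / (0.08206 × 1021.15) = 17.89 mol
For 14.30 mol NO, stoichiometry requires (1/2) × 14.30 = 7.150 mol O2; 17.89 mol is available, so NO is limiting.
n(O2) consumed = (1/2) × 14.30 = 7.150 mol; remaining = 17.89 − 7.150 = 10.74 mol
V(O2) = nRT/P = 10.74 × 0.08206 × 766.15 / 0.301 = 2243 L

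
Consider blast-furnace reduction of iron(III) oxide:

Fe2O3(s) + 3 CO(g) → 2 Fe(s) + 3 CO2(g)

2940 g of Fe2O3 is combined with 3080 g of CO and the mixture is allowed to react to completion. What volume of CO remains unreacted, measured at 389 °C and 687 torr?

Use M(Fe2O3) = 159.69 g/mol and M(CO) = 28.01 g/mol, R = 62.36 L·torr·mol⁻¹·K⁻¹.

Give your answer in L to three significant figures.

n(Fe2O3) = 2940 / 159.69 = 18.41 mol
n(CO) = 3080 / 28.01 = 110.0 mol
For 18.41 mol Fe2O3, stoichiometry requires (3/1) × 18.41 = 55.23 mol CO; 110.0 mol is available, so Fe2O3 is limiting.
n(CO) consumed = (3/1) × 18.41 = 55.23 mol; remaining = 110.0 − 55.23 = 54.77 mol
V(CO) = nRT/P = 54.77 × 62.36 × 662.15 / 687 = 3292 L

3290 L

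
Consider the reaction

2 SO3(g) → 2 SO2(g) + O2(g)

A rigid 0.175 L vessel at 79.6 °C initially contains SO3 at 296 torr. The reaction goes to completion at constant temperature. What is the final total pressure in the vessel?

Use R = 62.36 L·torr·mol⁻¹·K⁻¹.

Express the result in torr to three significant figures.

444 torr

Since T and V are fixed, P_final/P_initial = n_final/n_initial = 3/2.
P_final = (3/2) × 296 = 444.0 torr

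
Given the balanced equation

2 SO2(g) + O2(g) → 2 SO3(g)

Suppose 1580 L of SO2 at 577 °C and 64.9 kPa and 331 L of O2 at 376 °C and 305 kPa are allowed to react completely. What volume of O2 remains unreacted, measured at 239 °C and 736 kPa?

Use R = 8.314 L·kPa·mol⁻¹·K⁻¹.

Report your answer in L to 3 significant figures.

66.3 L

n(SO2) = PV/RT = (64.9 × 1580) / (8.314 × 850.15) = 14.51 mol
n(O2) = PV/RT = (305 × 331) / (8.314 × 649.15) = 18.71 mol
For 14.51 mol SO2, stoichiometry requires (1/2) × 14.51 = 7.255 mol O2; 18.71 mol is available, so SO2 is limiting.
n(O2) consumed = (1/2) × 14.51 = 7.255 mol; remaining = 18.71 − 7.255 = 11.46 mol
V(O2) = nRT/P = 11.46 × 8.314 × 512.15 / 736 = 66.30 L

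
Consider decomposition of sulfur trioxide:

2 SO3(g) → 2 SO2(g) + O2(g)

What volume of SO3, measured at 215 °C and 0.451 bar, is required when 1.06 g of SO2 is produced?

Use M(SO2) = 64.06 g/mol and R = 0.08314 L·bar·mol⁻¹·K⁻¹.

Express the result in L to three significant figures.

n(SO2) = 1.060 / 64.06 = 0.01655 mol
n(SO3) = (2/2) × 0.01655 = 0.01655 mol
V = nRT/P = 0.01655 × 0.08314 × 488.15 / 0.451 = 1.489 L

1.49 L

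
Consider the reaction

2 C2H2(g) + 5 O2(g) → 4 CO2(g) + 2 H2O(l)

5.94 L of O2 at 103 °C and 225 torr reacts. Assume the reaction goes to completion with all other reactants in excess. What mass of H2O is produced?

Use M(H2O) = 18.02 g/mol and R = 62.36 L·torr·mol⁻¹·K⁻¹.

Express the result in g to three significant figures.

n(O2) = PV/RT = (225 × 5.94) / (62.36 × 376.15) = 0.05698 mol
n(H2O) = (2/5) × 0.05698 = 0.02279 mol
m(H2O) = 0.02279 × 18.02 = 0.4107 g

0.411 g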